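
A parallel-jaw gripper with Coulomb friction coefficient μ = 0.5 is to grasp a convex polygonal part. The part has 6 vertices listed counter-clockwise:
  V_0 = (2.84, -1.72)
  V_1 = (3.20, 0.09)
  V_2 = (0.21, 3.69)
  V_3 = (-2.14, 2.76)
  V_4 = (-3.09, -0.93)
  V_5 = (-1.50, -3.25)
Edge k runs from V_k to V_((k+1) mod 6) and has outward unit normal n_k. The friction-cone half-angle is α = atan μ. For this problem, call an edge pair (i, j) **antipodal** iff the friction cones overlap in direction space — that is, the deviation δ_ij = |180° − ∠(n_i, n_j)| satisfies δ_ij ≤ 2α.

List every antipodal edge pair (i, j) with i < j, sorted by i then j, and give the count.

α = atan 0.5 = 26.57°;  2α = 53.13°
n_0 = (+0.9808, -0.1951)
n_1 = (+0.7693, +0.6389)
n_2 = (-0.3680, +0.9298)
n_3 = (-0.9684, +0.2493)
n_4 = (-0.8249, -0.5653)
n_5 = (+0.3325, -0.9431)
  (0,1): δ = 129.04°  ·
  (0,2): δ = 57.16°  ·
  (0,3): δ = 3.19°  ✓
  (0,4): δ = 45.67°  ✓
  (0,5): δ = 120.67°  ·
  (1,2): δ = 108.12°  ·
  (1,3): δ = 54.15°  ·
  (1,4): δ = 5.29°  ✓
  (1,5): δ = 69.71°  ·
  (2,3): δ = 126.03°  ·
  (2,4): δ = 77.17°  ·
  (2,5): δ = 2.17°  ✓
  (3,4): δ = 131.14°  ·
  (3,5): δ = 56.14°  ·
  (4,5): δ = 105.01°  ·
antipodal pairs: 4

count = 4; pairs: (0,3), (0,4), (1,4), (2,5)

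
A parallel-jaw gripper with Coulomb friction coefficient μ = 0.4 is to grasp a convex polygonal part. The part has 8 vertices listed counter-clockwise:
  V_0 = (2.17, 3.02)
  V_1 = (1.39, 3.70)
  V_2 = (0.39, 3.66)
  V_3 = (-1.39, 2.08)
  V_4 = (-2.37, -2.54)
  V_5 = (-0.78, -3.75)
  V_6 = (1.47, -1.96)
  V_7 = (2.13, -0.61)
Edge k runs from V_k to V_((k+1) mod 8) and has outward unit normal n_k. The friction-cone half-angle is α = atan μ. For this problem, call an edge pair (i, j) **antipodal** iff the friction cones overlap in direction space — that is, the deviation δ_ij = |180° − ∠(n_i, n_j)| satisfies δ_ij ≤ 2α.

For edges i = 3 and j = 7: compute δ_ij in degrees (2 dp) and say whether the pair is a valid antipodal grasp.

α = atan 0.4 = 21.80°;  2α = 43.60°
edge 3: e_3 = (-0.98, -4.62);  n_3 = (-0.9782, +0.2075)
edge 7: e_7 = (+0.04, +3.63);  n_7 = (+0.9999, -0.0110)
∠(n_3, n_7) = 168.66°
δ = |180° − 168.66°| = 11.34°
11.34° ≤ 2α = 43.60°  →  valid

δ = 11.34°, valid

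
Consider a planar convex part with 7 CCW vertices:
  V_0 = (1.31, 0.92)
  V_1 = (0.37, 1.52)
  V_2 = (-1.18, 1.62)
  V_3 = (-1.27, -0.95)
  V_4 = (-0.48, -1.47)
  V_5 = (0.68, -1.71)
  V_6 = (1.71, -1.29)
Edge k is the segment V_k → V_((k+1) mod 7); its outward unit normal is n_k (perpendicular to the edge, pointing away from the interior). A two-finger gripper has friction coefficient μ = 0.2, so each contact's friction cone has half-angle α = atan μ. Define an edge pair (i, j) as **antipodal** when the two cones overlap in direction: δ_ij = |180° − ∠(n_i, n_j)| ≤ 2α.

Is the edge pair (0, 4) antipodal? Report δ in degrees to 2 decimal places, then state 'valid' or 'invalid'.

δ = 20.86°, valid

α = atan 0.2 = 11.31°;  2α = 22.62°
edge 0: e_0 = (-0.94, +0.60);  n_0 = (+0.5380, +0.8429)
edge 4: e_4 = (+1.16, -0.24);  n_4 = (-0.2026, -0.9793)
∠(n_0, n_4) = 159.14°
δ = |180° − 159.14°| = 20.86°
20.86° ≤ 2α = 22.62°  →  valid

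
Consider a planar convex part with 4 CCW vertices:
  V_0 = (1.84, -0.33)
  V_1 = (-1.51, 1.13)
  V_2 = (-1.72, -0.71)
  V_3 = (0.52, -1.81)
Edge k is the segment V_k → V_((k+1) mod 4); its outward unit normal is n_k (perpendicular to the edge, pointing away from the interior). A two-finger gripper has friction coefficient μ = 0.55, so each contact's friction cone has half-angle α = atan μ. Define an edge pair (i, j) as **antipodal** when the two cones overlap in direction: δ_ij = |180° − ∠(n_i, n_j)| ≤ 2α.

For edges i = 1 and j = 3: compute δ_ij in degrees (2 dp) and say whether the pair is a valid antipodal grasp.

α = atan 0.55 = 28.81°;  2α = 57.62°
edge 1: e_1 = (-0.21, -1.84);  n_1 = (-0.9936, +0.1134)
edge 3: e_3 = (+1.32, +1.48);  n_3 = (+0.7463, -0.6656)
∠(n_1, n_3) = 144.78°
δ = |180° − 144.78°| = 35.22°
35.22° ≤ 2α = 57.62°  →  valid

δ = 35.22°, valid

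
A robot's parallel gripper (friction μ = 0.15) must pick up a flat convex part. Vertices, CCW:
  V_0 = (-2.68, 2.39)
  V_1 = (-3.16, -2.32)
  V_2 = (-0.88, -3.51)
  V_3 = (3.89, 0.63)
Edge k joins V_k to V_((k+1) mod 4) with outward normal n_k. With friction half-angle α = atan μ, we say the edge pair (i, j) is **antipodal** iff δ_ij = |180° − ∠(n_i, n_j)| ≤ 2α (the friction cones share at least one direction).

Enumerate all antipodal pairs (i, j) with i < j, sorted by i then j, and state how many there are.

count = 1; pairs: (1,3)

α = atan 0.15 = 8.53°;  2α = 17.06°
n_0 = (-0.9948, +0.1014)
n_1 = (-0.4627, -0.8865)
n_2 = (+0.6555, -0.7552)
n_3 = (+0.2588, +0.9659)
  (0,1): δ = 111.74°  ·
  (0,2): δ = 43.23°  ·
  (0,3): δ = 80.82°  ·
  (1,2): δ = 111.48°  ·
  (1,3): δ = 12.56°  ✓
  (2,3): δ = 55.95°  ·
antipodal pairs: 1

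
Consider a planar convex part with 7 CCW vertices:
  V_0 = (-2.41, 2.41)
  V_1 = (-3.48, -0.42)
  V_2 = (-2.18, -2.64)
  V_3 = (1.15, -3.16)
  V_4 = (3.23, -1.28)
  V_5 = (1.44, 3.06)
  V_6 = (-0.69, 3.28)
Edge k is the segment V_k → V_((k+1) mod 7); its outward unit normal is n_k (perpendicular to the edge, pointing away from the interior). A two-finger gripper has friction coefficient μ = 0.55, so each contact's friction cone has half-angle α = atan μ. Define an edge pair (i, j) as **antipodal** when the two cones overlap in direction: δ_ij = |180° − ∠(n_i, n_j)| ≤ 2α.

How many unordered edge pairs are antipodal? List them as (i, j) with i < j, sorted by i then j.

count = 8; pairs: (0,3), (0,4), (1,4), (1,5), (2,5), (2,6), (3,5), (3,6)

α = atan 0.55 = 28.81°;  2α = 57.62°
n_0 = (-0.9354, +0.3537)
n_1 = (-0.8629, -0.5053)
n_2 = (-0.1543, -0.9880)
n_3 = (+0.6705, -0.7419)
n_4 = (+0.9245, +0.3813)
n_5 = (+0.1027, +0.9947)
n_6 = (-0.4514, +0.8923)
  (0,1): δ = 128.94°  ·
  (0,2): δ = 78.16°  ·
  (0,3): δ = 27.18°  ✓
  (0,4): δ = 43.12°  ✓
  (0,5): δ = 104.81°  ·
  (0,6): δ = 137.54°  ·
  (1,2): δ = 129.23°  ·
  (1,3): δ = 78.24°  ·
  (1,4): δ = 7.94°  ✓
  (1,5): δ = 53.75°  ✓
  (1,6): δ = 86.48°  ·
  (2,3): δ = 129.02°  ·
  (2,4): δ = 58.71°  ·
  (2,5): δ = 2.98°  ✓
  (2,6): δ = 35.71°  ✓
  (3,4): δ = 109.70°  ·
  (3,5): δ = 48.01°  ✓
  (3,6): δ = 15.28°  ✓
  (4,5): δ = 118.31°  ·
  (4,6): δ = 85.58°  ·
  (5,6): δ = 147.27°  ·
antipodal pairs: 8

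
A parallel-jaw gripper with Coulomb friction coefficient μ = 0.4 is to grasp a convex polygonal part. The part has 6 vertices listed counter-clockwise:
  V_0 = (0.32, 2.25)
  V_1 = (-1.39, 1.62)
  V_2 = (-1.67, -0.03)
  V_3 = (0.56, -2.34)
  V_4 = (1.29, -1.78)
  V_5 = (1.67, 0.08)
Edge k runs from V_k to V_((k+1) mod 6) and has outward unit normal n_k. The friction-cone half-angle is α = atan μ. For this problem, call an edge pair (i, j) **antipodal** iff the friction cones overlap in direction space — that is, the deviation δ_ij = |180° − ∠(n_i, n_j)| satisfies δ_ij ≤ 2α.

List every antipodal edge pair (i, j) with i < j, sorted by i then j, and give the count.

α = atan 0.4 = 21.80°;  2α = 43.60°
n_0 = (-0.3457, +0.9383)
n_1 = (-0.9859, +0.1673)
n_2 = (-0.7195, -0.6945)
n_3 = (+0.6087, -0.7934)
n_4 = (+0.9798, -0.2002)
n_5 = (+0.8491, +0.5282)
  (0,1): δ = 119.86°  ·
  (0,2): δ = 66.23°  ·
  (0,3): δ = 17.27°  ✓
  (0,4): δ = 58.23°  ·
  (0,5): δ = 101.66°  ·
  (1,2): δ = 126.38°  ·
  (1,3): δ = 42.88°  ✓
  (1,4): δ = 1.92°  ✓
  (1,5): δ = 41.52°  ✓
  (2,3): δ = 96.50°  ·
  (2,4): δ = 55.54°  ·
  (2,5): δ = 12.10°  ✓
  (3,4): δ = 139.04°  ·
  (3,5): δ = 95.61°  ·
  (4,5): δ = 136.57°  ·
antipodal pairs: 5

count = 5; pairs: (0,3), (1,3), (1,4), (1,5), (2,5)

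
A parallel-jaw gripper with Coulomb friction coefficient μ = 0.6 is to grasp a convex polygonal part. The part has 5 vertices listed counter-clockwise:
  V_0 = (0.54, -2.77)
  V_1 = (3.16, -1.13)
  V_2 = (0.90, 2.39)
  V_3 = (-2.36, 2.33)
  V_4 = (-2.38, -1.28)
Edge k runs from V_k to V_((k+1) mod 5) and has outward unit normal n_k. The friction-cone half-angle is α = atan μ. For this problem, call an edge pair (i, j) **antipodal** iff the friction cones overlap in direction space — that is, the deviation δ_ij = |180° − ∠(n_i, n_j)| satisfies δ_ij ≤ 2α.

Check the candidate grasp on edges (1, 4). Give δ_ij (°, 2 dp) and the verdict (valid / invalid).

δ = 30.26°, valid

α = atan 0.6 = 30.96°;  2α = 61.93°
edge 1: e_1 = (-2.26, +3.52);  n_1 = (+0.8415, +0.5403)
edge 4: e_4 = (+2.92, -1.49);  n_4 = (-0.4545, -0.8907)
∠(n_1, n_4) = 149.74°
δ = |180° − 149.74°| = 30.26°
30.26° ≤ 2α = 61.93°  →  valid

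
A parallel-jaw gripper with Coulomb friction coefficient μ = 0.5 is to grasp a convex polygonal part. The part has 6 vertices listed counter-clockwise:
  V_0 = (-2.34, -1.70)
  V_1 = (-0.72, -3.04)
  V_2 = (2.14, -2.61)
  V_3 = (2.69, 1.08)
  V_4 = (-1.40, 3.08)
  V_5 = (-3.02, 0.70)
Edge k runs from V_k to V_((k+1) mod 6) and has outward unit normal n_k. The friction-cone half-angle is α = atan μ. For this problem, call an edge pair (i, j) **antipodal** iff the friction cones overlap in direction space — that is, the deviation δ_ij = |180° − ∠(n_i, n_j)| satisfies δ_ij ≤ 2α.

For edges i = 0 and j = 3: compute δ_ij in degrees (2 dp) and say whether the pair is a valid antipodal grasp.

δ = 13.54°, valid

α = atan 0.5 = 26.57°;  2α = 53.13°
edge 0: e_0 = (+1.62, -1.34);  n_0 = (-0.6374, -0.7706)
edge 3: e_3 = (-4.09, +2.00);  n_3 = (+0.4393, +0.8983)
∠(n_0, n_3) = 166.46°
δ = |180° − 166.46°| = 13.54°
13.54° ≤ 2α = 53.13°  →  valid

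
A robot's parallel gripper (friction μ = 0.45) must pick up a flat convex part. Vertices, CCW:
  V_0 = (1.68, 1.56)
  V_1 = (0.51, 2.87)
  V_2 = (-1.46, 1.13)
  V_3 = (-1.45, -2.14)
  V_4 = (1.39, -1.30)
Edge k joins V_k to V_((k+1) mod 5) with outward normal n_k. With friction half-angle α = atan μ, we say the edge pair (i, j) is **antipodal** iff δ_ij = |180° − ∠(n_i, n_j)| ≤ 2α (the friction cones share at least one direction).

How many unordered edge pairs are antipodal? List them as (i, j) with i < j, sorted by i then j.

α = atan 0.45 = 24.23°;  2α = 48.46°
n_0 = (+0.7458, +0.6661)
n_1 = (-0.6620, +0.7495)
n_2 = (-1.0000, -0.0031)
n_3 = (+0.2836, -0.9589)
n_4 = (+0.9949, -0.1009)
  (0,1): δ = 90.32°  ·
  (0,2): δ = 41.59°  ✓
  (0,3): δ = 64.71°  ·
  (0,4): δ = 132.44°  ·
  (1,2): δ = 131.28°  ·
  (1,3): δ = 24.98°  ✓
  (1,4): δ = 42.76°  ✓
  (2,3): δ = 73.70°  ·
  (2,4): δ = 5.97°  ✓
  (3,4): δ = 112.27°  ·
antipodal pairs: 4

count = 4; pairs: (0,2), (1,3), (1,4), (2,4)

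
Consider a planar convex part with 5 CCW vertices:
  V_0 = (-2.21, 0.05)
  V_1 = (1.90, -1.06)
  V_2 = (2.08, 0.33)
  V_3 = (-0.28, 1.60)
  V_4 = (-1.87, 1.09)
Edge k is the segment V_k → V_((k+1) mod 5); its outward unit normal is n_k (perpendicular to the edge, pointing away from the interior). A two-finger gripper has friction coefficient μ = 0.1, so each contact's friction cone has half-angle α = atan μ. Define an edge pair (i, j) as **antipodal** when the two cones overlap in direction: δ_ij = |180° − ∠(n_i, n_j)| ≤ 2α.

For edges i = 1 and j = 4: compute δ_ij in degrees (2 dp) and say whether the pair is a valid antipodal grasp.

α = atan 0.1 = 5.71°;  2α = 11.42°
edge 1: e_1 = (+0.18, +1.39);  n_1 = (+0.9917, -0.1284)
edge 4: e_4 = (-0.34, -1.04);  n_4 = (-0.9505, +0.3107)
∠(n_1, n_4) = 169.27°
δ = |180° − 169.27°| = 10.73°
10.73° ≤ 2α = 11.42°  →  valid

δ = 10.73°, valid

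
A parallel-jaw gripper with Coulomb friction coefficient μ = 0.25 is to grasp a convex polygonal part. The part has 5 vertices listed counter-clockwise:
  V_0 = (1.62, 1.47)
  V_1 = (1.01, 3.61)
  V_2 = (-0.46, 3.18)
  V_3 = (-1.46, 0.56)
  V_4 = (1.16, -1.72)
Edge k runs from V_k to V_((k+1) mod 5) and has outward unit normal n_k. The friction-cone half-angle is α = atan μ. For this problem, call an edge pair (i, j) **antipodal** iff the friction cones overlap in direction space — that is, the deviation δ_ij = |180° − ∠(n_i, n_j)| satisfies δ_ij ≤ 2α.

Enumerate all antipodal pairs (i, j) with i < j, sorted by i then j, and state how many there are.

count = 1; pairs: (2,4)

α = atan 0.25 = 14.04°;  2α = 28.07°
n_0 = (+0.9617, +0.2741)
n_1 = (-0.2808, +0.9598)
n_2 = (-0.9343, +0.3566)
n_3 = (-0.6565, -0.7544)
n_4 = (+0.9898, -0.1427)
  (0,1): δ = 89.60°  ·
  (0,2): δ = 36.80°  ·
  (0,3): δ = 33.06°  ·
  (0,4): δ = 155.88°  ·
  (1,2): δ = 127.20°  ·
  (1,3): δ = 57.34°  ·
  (1,4): δ = 65.49°  ·
  (2,3): δ = 110.14°  ·
  (2,4): δ = 12.69°  ✓
  (3,4): δ = 57.17°  ·
antipodal pairs: 1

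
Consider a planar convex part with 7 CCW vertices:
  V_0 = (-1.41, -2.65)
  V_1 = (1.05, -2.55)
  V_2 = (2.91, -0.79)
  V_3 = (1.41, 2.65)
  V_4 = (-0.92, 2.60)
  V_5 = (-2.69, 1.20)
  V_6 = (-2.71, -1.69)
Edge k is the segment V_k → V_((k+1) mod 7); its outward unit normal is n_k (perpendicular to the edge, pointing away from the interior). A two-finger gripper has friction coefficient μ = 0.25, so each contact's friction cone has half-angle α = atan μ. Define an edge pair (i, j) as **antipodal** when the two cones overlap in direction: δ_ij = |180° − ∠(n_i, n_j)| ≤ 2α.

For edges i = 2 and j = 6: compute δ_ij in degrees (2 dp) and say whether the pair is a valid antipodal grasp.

δ = 30.00°, invalid

α = atan 0.25 = 14.04°;  2α = 28.07°
edge 2: e_2 = (-1.50, +3.44);  n_2 = (+0.9166, +0.3997)
edge 6: e_6 = (+1.30, -0.96);  n_6 = (-0.5940, -0.8044)
∠(n_2, n_6) = 150.00°
δ = |180° − 150.00°| = 30.00°
30.00° > 2α = 28.07°  →  invalid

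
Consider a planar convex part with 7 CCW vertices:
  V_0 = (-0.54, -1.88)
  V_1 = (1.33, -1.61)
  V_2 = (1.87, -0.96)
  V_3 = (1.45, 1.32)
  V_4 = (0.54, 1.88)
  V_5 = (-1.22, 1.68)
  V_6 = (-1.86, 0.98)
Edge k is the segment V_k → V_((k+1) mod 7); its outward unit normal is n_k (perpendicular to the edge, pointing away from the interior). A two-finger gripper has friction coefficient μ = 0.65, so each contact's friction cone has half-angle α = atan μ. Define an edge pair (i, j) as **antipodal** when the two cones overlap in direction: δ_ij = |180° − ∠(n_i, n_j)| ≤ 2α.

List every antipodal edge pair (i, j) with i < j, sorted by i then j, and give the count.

α = atan 0.65 = 33.02°;  2α = 66.05°
n_0 = (+0.1429, -0.9897)
n_1 = (+0.7692, -0.6390)
n_2 = (+0.9835, +0.1812)
n_3 = (+0.5241, +0.8517)
n_4 = (-0.1129, +0.9936)
n_5 = (-0.7380, +0.6748)
n_6 = (-0.9080, -0.4191)
  (0,1): δ = 137.93°  ·
  (0,2): δ = 87.78°  ·
  (0,3): δ = 39.82°  ✓
  (0,4): δ = 1.73°  ✓
  (0,5): δ = 39.35°  ✓
  (0,6): δ = 106.56°  ·
  (1,2): δ = 129.84°  ·
  (1,3): δ = 81.89°  ·
  (1,4): δ = 43.80°  ✓
  (1,5): δ = 2.72°  ✓
  (1,6): δ = 64.49°  ✓
  (2,3): δ = 132.04°  ·
  (2,4): δ = 93.95°  ·
  (2,5): δ = 52.87°  ✓
  (2,6): δ = 14.34°  ✓
  (3,4): δ = 141.91°  ·
  (3,5): δ = 100.83°  ·
  (3,6): δ = 33.62°  ✓
  (4,5): δ = 138.92°  ·
  (4,6): δ = 71.71°  ·
  (5,6): δ = 112.79°  ·
antipodal pairs: 9

count = 9; pairs: (0,3), (0,4), (0,5), (1,4), (1,5), (1,6), (2,5), (2,6), (3,6)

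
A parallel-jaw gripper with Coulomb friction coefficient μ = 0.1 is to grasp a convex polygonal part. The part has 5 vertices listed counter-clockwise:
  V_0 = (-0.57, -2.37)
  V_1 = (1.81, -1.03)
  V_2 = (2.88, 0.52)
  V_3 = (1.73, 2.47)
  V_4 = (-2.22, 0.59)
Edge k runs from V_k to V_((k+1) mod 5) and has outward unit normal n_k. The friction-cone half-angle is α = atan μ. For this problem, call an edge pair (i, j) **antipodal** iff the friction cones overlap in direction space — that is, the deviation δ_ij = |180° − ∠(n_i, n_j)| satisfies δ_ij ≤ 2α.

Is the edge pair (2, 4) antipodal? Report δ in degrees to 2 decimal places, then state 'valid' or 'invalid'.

δ = 1.39°, valid

α = atan 0.1 = 5.71°;  2α = 11.42°
edge 2: e_2 = (-1.15, +1.95);  n_2 = (+0.8614, +0.5080)
edge 4: e_4 = (+1.65, -2.96);  n_4 = (-0.8735, -0.4869)
∠(n_2, n_4) = 178.61°
δ = |180° − 178.61°| = 1.39°
1.39° ≤ 2α = 11.42°  →  valid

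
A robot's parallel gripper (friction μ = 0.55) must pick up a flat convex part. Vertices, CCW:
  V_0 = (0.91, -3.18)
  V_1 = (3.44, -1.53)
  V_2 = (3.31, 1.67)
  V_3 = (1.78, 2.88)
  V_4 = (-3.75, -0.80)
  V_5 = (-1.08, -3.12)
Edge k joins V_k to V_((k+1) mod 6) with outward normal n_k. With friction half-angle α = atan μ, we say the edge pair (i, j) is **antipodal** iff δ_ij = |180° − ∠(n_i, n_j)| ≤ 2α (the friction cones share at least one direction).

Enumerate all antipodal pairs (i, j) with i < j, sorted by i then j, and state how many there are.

count = 5; pairs: (0,3), (1,4), (2,4), (2,5), (3,5)

α = atan 0.55 = 28.81°;  2α = 57.62°
n_0 = (+0.5463, -0.8376)
n_1 = (+0.9992, +0.0406)
n_2 = (+0.6203, +0.7844)
n_3 = (-0.5540, +0.8325)
n_4 = (-0.6559, -0.7548)
n_5 = (-0.0301, -0.9995)
  (0,1): δ = 120.78°  ·
  (0,2): δ = 71.45°  ·
  (0,3): δ = 0.53°  ✓
  (0,4): δ = 105.90°  ·
  (0,5): δ = 145.16°  ·
  (1,2): δ = 130.67°  ·
  (1,3): δ = 58.68°  ·
  (1,4): δ = 46.69°  ✓
  (1,5): δ = 85.95°  ·
  (2,3): δ = 108.02°  ·
  (2,4): δ = 2.65°  ✓
  (2,5): δ = 36.61°  ✓
  (3,4): δ = 74.63°  ·
  (3,5): δ = 35.37°  ✓
  (4,5): δ = 140.74°  ·
antipodal pairs: 5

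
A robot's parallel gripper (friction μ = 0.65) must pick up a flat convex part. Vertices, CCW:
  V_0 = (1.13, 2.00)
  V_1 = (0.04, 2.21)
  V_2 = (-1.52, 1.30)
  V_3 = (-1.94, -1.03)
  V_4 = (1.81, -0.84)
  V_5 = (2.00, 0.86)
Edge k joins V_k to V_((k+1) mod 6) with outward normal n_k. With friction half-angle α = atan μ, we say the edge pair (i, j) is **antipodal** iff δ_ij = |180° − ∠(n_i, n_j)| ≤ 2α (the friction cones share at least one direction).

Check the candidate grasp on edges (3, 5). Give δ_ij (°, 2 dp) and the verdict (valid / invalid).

δ = 55.55°, valid

α = atan 0.65 = 33.02°;  2α = 66.05°
edge 3: e_3 = (+3.75, +0.19);  n_3 = (+0.0506, -0.9987)
edge 5: e_5 = (-0.87, +1.14);  n_5 = (+0.7950, +0.6067)
∠(n_3, n_5) = 124.45°
δ = |180° − 124.45°| = 55.55°
55.55° ≤ 2α = 66.05°  →  valid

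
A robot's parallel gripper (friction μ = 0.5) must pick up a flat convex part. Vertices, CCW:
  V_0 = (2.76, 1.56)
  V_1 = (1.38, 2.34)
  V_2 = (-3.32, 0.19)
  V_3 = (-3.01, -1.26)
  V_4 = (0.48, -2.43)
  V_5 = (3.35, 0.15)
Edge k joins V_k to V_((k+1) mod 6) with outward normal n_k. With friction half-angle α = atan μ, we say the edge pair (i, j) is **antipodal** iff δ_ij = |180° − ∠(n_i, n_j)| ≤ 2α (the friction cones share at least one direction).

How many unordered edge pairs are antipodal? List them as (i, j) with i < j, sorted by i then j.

count = 6; pairs: (0,2), (0,3), (1,3), (1,4), (2,5), (3,5)

α = atan 0.5 = 26.57°;  2α = 53.13°
n_0 = (+0.4921, +0.8706)
n_1 = (-0.4160, +0.9094)
n_2 = (-0.9779, -0.2091)
n_3 = (-0.3179, -0.9481)
n_4 = (+0.6685, -0.7437)
n_5 = (+0.9225, +0.3860)
  (0,1): δ = 125.94°  ·
  (0,2): δ = 48.46°  ✓
  (0,3): δ = 10.94°  ✓
  (0,4): δ = 71.43°  ·
  (0,5): δ = 142.18°  ·
  (1,2): δ = 102.51°  ·
  (1,3): δ = 43.11°  ✓
  (1,4): δ = 17.37°  ✓
  (1,5): δ = 88.12°  ·
  (2,3): δ = 120.60°  ·
  (2,4): δ = 60.11°  ·
  (2,5): δ = 10.64°  ✓
  (3,4): δ = 119.51°  ·
  (3,5): δ = 48.76°  ✓
  (4,5): δ = 109.25°  ·
antipodal pairs: 6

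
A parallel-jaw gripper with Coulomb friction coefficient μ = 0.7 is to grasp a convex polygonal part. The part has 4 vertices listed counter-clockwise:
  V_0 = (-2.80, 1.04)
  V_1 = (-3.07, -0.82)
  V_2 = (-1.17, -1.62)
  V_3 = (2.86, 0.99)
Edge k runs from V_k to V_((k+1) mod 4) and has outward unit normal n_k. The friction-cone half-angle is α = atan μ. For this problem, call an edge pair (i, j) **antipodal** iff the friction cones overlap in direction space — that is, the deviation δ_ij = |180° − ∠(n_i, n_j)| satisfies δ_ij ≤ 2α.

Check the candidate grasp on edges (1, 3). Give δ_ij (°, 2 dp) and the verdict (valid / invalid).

α = atan 0.7 = 34.99°;  2α = 69.98°
edge 1: e_1 = (+1.90, -0.80);  n_1 = (-0.3881, -0.9216)
edge 3: e_3 = (-5.66, +0.05);  n_3 = (+0.0088, +1.0000)
∠(n_1, n_3) = 157.67°
δ = |180° − 157.67°| = 22.33°
22.33° ≤ 2α = 69.98°  →  valid

δ = 22.33°, valid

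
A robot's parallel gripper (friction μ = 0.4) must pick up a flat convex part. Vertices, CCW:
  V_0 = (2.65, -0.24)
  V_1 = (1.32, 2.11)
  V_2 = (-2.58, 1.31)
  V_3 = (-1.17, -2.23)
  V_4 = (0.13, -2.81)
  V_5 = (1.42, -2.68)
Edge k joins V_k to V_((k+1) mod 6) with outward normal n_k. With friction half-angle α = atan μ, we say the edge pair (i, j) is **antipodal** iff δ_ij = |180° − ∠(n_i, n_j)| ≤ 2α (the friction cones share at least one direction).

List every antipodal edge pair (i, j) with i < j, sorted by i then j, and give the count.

count = 4; pairs: (0,2), (0,3), (1,3), (1,4)

α = atan 0.4 = 21.80°;  2α = 43.60°
n_0 = (+0.8703, +0.4925)
n_1 = (-0.2009, +0.9796)
n_2 = (-0.9290, -0.3700)
n_3 = (-0.4074, -0.9132)
n_4 = (+0.1003, -0.9950)
n_5 = (+0.8930, -0.4501)
  (0,1): δ = 107.92°  ·
  (0,2): δ = 7.79°  ✓
  (0,3): δ = 36.45°  ✓
  (0,4): δ = 66.25°  ·
  (0,5): δ = 123.74°  ·
  (1,2): δ = 79.87°  ·
  (1,3): δ = 35.64°  ✓
  (1,4): δ = 5.84°  ✓
  (1,5): δ = 51.66°  ·
  (2,3): δ = 135.76°  ·
  (2,4): δ = 105.96°  ·
  (2,5): δ = 48.47°  ·
  (3,4): δ = 150.20°  ·
  (3,5): δ = 92.71°  ·
  (4,5): δ = 122.51°  ·
antipodal pairs: 4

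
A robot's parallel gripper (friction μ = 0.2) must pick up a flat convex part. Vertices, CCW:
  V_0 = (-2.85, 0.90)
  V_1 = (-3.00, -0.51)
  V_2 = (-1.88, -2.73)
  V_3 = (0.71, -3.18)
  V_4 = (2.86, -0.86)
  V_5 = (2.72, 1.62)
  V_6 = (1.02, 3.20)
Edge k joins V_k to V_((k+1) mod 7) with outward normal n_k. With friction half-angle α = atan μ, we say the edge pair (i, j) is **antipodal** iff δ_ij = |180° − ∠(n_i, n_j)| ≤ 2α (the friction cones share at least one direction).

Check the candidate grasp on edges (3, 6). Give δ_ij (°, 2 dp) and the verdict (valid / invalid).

δ = 16.45°, valid

α = atan 0.2 = 11.31°;  2α = 22.62°
edge 3: e_3 = (+2.15, +2.32);  n_3 = (+0.7335, -0.6797)
edge 6: e_6 = (-3.87, -2.30);  n_6 = (-0.5109, +0.8596)
∠(n_3, n_6) = 163.55°
δ = |180° − 163.55°| = 16.45°
16.45° ≤ 2α = 22.62°  →  valid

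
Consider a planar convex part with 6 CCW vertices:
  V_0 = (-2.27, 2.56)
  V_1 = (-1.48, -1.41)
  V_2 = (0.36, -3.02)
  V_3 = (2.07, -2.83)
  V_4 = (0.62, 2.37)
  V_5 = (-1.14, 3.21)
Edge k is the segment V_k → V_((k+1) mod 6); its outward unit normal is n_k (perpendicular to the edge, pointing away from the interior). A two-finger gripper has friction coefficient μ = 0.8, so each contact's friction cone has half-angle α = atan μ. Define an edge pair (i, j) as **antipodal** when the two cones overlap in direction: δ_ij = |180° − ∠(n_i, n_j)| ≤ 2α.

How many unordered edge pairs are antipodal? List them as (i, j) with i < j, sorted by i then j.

α = atan 0.8 = 38.66°;  2α = 77.32°
n_0 = (-0.9808, -0.1952)
n_1 = (-0.6585, -0.7526)
n_2 = (+0.1104, -0.9939)
n_3 = (+0.9633, +0.2686)
n_4 = (+0.4307, +0.9025)
n_5 = (-0.4986, +0.8668)
  (0,1): δ = 142.44°  ·
  (0,2): δ = 94.91°  ·
  (0,3): δ = 4.33°  ✓
  (0,4): δ = 53.23°  ✓
  (0,5): δ = 108.65°  ·
  (1,2): δ = 132.47°  ·
  (1,3): δ = 33.23°  ✓
  (1,4): δ = 15.67°  ✓
  (1,5): δ = 71.09°  ✓
  (2,3): δ = 80.76°  ·
  (2,4): δ = 31.85°  ✓
  (2,5): δ = 23.57°  ✓
  (3,4): δ = 131.09°  ·
  (3,5): δ = 75.67°  ✓
  (4,5): δ = 124.58°  ·
antipodal pairs: 8

count = 8; pairs: (0,3), (0,4), (1,3), (1,4), (1,5), (2,4), (2,5), (3,5)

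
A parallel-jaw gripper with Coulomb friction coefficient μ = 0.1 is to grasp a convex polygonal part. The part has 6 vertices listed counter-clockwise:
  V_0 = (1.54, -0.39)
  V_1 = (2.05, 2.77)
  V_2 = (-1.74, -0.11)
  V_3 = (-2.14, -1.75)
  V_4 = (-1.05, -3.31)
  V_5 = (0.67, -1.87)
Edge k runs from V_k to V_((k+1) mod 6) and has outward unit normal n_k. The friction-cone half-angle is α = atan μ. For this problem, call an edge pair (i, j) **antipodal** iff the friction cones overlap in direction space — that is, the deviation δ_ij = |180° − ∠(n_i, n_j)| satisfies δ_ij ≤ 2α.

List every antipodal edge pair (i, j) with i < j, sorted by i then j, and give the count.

count = 2; pairs: (0,2), (1,4)

α = atan 0.1 = 5.71°;  2α = 11.42°
n_0 = (+0.9872, -0.1593)
n_1 = (-0.6050, +0.7962)
n_2 = (-0.9715, +0.2370)
n_3 = (-0.8197, -0.5728)
n_4 = (+0.6419, -0.7668)
n_5 = (+0.8621, -0.5068)
  (0,1): δ = 43.60°  ·
  (0,2): δ = 4.54°  ✓
  (0,3): δ = 44.11°  ·
  (0,4): δ = 139.10°  ·
  (0,5): δ = 158.72°  ·
  (1,2): δ = 140.94°  ·
  (1,3): δ = 92.29°  ·
  (1,4): δ = 2.71°  ✓
  (1,5): δ = 22.32°  ·
  (2,3): δ = 131.35°  ·
  (2,4): δ = 36.36°  ·
  (2,5): δ = 16.74°  ·
  (3,4): δ = 85.01°  ·
  (3,5): δ = 65.39°  ·
  (4,5): δ = 160.39°  ·
antipodal pairs: 2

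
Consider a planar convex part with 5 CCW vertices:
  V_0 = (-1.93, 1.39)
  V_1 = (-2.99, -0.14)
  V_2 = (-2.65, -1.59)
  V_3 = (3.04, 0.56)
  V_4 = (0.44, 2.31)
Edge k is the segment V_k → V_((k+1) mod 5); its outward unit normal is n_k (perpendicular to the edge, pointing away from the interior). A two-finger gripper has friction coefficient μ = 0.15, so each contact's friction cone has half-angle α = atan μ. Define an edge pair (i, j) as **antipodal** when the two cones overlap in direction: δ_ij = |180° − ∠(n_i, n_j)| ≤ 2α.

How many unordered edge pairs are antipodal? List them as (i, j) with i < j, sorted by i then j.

count = 1; pairs: (2,4)

α = atan 0.15 = 8.53°;  2α = 17.06°
n_0 = (-0.8220, +0.5695)
n_1 = (-0.9736, -0.2283)
n_2 = (+0.3535, -0.9354)
n_3 = (+0.5584, +0.8296)
n_4 = (-0.3619, +0.9322)
  (0,1): δ = 132.09°  ·
  (0,2): δ = 34.59°  ·
  (0,3): δ = 90.77°  ·
  (0,4): δ = 145.93°  ·
  (1,2): δ = 82.50°  ·
  (1,3): δ = 42.86°  ·
  (1,4): δ = 98.02°  ·
  (2,3): δ = 54.64°  ·
  (2,4): δ = 0.52°  ✓
  (3,4): δ = 124.84°  ·
antipodal pairs: 1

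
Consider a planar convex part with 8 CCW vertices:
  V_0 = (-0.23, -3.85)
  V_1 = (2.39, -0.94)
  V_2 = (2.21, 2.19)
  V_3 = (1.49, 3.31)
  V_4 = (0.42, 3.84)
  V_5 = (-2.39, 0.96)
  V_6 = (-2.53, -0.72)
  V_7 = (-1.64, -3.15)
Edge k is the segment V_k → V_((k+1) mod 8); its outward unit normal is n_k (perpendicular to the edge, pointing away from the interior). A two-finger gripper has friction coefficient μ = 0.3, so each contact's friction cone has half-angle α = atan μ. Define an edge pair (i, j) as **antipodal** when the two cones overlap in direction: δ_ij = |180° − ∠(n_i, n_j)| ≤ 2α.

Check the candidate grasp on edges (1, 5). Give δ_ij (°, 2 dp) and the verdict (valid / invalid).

α = atan 0.3 = 16.70°;  2α = 33.40°
edge 1: e_1 = (-0.18, +3.13);  n_1 = (+0.9984, +0.0574)
edge 5: e_5 = (-0.14, -1.68);  n_5 = (-0.9965, +0.0830)
∠(n_1, n_5) = 171.95°
δ = |180° − 171.95°| = 8.05°
8.05° ≤ 2α = 33.40°  →  valid

δ = 8.05°, valid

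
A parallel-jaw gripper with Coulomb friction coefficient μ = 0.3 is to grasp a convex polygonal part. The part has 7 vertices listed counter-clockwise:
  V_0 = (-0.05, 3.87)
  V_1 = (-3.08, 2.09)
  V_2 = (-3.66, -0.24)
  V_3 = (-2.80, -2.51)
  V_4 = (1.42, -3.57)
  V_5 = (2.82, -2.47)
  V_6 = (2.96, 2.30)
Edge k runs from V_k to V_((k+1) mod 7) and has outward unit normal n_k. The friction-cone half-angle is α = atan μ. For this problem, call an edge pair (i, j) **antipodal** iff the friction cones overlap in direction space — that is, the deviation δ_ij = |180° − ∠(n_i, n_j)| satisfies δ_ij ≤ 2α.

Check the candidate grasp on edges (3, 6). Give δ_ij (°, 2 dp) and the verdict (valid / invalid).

δ = 13.45°, valid

α = atan 0.3 = 16.70°;  2α = 33.40°
edge 3: e_3 = (+4.22, -1.06);  n_3 = (-0.2436, -0.9699)
edge 6: e_6 = (-3.01, +1.57);  n_6 = (+0.4625, +0.8866)
∠(n_3, n_6) = 166.55°
δ = |180° − 166.55°| = 13.45°
13.45° ≤ 2α = 33.40°  →  valid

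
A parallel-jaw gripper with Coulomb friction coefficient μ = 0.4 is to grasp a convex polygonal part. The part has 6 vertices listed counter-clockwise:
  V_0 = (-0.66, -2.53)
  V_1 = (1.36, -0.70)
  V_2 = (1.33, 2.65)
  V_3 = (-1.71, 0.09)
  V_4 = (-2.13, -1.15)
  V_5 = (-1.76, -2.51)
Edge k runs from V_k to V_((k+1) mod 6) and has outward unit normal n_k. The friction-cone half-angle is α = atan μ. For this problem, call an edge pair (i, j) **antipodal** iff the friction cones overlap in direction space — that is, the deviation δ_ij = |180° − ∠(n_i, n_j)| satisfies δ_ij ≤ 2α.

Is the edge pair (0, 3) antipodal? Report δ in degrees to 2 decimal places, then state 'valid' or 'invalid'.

δ = 29.11°, valid

α = atan 0.4 = 21.80°;  2α = 43.60°
edge 0: e_0 = (+2.02, +1.83);  n_0 = (+0.6714, -0.7411)
edge 3: e_3 = (-0.42, -1.24);  n_3 = (-0.9471, +0.3208)
∠(n_0, n_3) = 150.89°
δ = |180° − 150.89°| = 29.11°
29.11° ≤ 2α = 43.60°  →  valid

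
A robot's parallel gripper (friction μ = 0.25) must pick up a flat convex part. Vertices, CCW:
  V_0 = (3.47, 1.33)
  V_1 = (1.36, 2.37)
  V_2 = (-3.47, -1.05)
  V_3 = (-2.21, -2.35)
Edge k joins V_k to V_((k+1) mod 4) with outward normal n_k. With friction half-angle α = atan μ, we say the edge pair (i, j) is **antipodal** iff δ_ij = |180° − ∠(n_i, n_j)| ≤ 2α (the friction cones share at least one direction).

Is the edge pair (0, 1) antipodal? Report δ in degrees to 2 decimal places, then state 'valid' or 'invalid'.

α = atan 0.25 = 14.04°;  2α = 28.07°
edge 0: e_0 = (-2.11, +1.04);  n_0 = (+0.4421, +0.8970)
edge 1: e_1 = (-4.83, -3.42);  n_1 = (-0.5779, +0.8161)
∠(n_0, n_1) = 61.54°
δ = |180° − 61.54°| = 118.46°
118.46° > 2α = 28.07°  →  invalid

δ = 118.46°, invalid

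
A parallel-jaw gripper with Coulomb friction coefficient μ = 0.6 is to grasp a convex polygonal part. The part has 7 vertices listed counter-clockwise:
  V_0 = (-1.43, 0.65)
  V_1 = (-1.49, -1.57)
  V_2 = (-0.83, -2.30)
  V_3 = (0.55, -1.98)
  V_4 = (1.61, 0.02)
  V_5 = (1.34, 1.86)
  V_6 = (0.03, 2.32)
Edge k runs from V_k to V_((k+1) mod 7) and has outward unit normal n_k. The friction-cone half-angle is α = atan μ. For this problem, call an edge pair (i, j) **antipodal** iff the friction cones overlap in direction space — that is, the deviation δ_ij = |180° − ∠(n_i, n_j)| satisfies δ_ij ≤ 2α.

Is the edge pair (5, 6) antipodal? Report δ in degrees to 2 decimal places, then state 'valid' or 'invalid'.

α = atan 0.6 = 30.96°;  2α = 61.93°
edge 5: e_5 = (-1.31, +0.46);  n_5 = (+0.3313, +0.9435)
edge 6: e_6 = (-1.46, -1.67);  n_6 = (-0.7529, +0.6582)
∠(n_5, n_6) = 68.19°
δ = |180° − 68.19°| = 111.81°
111.81° > 2α = 61.93°  →  invalid

δ = 111.81°, invalid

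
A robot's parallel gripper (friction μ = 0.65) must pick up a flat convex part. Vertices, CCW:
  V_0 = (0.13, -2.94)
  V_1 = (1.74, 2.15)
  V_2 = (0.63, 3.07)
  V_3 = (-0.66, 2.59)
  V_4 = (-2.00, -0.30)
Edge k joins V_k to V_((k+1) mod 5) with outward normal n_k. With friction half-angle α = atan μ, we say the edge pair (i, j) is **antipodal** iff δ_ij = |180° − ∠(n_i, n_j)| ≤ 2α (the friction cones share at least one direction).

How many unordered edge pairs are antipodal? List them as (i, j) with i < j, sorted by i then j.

count = 4; pairs: (0,2), (0,3), (0,4), (1,4)

α = atan 0.65 = 33.02°;  2α = 66.05°
n_0 = (+0.9534, -0.3016)
n_1 = (+0.6381, +0.7699)
n_2 = (-0.3487, +0.9372)
n_3 = (-0.9072, +0.4207)
n_4 = (-0.7783, -0.6279)
  (0,1): δ = 112.10°  ·
  (0,2): δ = 52.04°  ✓
  (0,3): δ = 7.32°  ✓
  (0,4): δ = 56.45°  ✓
  (1,2): δ = 119.94°  ·
  (1,3): δ = 75.22°  ·
  (1,4): δ = 11.45°  ✓
  (2,3): δ = 135.29°  ·
  (2,4): δ = 71.51°  ·
  (3,4): δ = 116.23°  ·
antipodal pairs: 4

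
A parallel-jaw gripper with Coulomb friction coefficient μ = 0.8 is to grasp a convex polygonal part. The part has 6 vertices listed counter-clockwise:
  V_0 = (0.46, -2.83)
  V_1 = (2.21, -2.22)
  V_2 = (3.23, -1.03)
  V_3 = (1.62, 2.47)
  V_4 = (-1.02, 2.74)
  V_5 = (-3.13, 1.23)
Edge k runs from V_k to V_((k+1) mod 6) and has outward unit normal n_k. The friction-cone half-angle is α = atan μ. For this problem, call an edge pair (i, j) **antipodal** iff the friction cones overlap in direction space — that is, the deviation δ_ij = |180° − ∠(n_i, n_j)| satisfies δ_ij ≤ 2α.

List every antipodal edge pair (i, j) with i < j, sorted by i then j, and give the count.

α = atan 0.8 = 38.66°;  2α = 77.32°
n_0 = (+0.3291, -0.9443)
n_1 = (+0.7593, -0.6508)
n_2 = (+0.9085, +0.4179)
n_3 = (+0.1017, +0.9948)
n_4 = (-0.5820, +0.8132)
n_5 = (-0.7491, -0.6624)
  (0,1): δ = 149.82°  ·
  (0,2): δ = 84.51°  ·
  (0,3): δ = 25.06°  ✓
  (0,4): δ = 16.37°  ✓
  (0,5): δ = 112.27°  ·
  (1,2): δ = 114.70°  ·
  (1,3): δ = 55.24°  ✓
  (1,4): δ = 13.81°  ✓
  (1,5): δ = 82.09°  ·
  (2,3): δ = 120.54°  ·
  (2,4): δ = 79.11°  ·
  (2,5): δ = 16.78°  ✓
  (3,4): δ = 138.57°  ·
  (3,5): δ = 42.68°  ✓
  (4,5): δ = 84.10°  ·
antipodal pairs: 6

count = 6; pairs: (0,3), (0,4), (1,3), (1,4), (2,5), (3,5)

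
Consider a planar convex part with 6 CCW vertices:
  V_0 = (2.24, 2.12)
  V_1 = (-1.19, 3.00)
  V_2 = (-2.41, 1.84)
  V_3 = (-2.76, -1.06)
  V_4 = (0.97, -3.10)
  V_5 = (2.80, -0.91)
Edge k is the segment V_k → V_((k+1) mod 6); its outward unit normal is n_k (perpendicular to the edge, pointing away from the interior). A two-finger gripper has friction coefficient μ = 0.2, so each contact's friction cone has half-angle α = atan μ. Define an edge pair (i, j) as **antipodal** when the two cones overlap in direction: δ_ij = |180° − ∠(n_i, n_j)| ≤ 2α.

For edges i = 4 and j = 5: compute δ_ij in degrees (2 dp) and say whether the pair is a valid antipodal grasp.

α = atan 0.2 = 11.31°;  2α = 22.62°
edge 4: e_4 = (+1.83, +2.19);  n_4 = (+0.7674, -0.6412)
edge 5: e_5 = (-0.56, +3.03);  n_5 = (+0.9833, +0.1817)
∠(n_4, n_5) = 50.35°
δ = |180° − 50.35°| = 129.65°
129.65° > 2α = 22.62°  →  invalid

δ = 129.65°, invalid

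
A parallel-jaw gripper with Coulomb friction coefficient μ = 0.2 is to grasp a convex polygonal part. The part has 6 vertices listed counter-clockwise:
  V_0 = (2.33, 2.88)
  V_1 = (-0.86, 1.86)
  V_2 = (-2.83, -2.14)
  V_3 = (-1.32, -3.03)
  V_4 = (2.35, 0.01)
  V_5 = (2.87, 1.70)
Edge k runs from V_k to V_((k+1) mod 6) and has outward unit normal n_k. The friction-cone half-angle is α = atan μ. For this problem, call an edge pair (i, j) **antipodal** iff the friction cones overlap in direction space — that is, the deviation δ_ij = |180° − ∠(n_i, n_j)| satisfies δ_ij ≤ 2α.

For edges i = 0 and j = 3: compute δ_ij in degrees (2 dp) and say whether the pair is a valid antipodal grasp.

δ = 21.90°, valid

α = atan 0.2 = 11.31°;  2α = 22.62°
edge 0: e_0 = (-3.19, -1.02);  n_0 = (-0.3046, +0.9525)
edge 3: e_3 = (+3.67, +3.04);  n_3 = (+0.6379, -0.7701)
∠(n_0, n_3) = 158.10°
δ = |180° − 158.10°| = 21.90°
21.90° ≤ 2α = 22.62°  →  valid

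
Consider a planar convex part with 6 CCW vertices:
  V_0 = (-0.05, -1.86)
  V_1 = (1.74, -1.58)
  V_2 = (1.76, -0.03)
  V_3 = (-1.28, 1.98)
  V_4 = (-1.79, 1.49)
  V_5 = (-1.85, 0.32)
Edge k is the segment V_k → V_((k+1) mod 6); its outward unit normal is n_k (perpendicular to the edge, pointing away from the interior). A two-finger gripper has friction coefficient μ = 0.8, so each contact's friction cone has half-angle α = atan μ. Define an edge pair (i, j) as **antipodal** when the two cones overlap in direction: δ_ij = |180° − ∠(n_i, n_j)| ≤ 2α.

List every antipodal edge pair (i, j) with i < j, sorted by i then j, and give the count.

count = 7; pairs: (0,2), (0,3), (1,3), (1,4), (1,5), (2,4), (2,5)

α = atan 0.8 = 38.66°;  2α = 77.32°
n_0 = (+0.1545, -0.9880)
n_1 = (+0.9999, -0.0129)
n_2 = (+0.5515, +0.8342)
n_3 = (-0.6928, +0.7211)
n_4 = (-0.9987, +0.0512)
n_5 = (-0.7711, -0.6367)
  (0,1): δ = 99.63°  ·
  (0,2): δ = 42.36°  ✓
  (0,3): δ = 34.96°  ✓
  (0,4): δ = 78.17°  ·
  (0,5): δ = 120.66°  ·
  (1,2): δ = 122.73°  ·
  (1,3): δ = 45.41°  ✓
  (1,4): δ = 2.20°  ✓
  (1,5): δ = 40.29°  ✓
  (2,3): δ = 102.67°  ·
  (2,4): δ = 59.46°  ✓
  (2,5): δ = 16.98°  ✓
  (3,4): δ = 136.79°  ·
  (3,5): δ = 94.31°  ·
  (4,5): δ = 137.52°  ·
antipodal pairs: 7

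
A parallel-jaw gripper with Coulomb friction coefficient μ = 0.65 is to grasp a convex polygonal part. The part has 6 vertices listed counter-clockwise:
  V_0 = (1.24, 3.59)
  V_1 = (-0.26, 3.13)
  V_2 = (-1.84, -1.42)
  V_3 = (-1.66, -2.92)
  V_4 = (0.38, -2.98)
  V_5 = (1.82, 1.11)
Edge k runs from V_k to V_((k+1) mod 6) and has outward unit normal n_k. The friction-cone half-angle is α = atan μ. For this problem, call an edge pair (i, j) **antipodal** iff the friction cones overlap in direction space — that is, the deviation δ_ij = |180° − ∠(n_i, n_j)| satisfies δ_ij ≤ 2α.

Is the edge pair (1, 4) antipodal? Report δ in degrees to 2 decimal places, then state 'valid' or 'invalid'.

δ = 0.25°, valid

α = atan 0.65 = 33.02°;  2α = 66.05°
edge 1: e_1 = (-1.58, -4.55);  n_1 = (-0.9447, +0.3280)
edge 4: e_4 = (+1.44, +4.09);  n_4 = (+0.9432, -0.3321)
∠(n_1, n_4) = 179.75°
δ = |180° − 179.75°| = 0.25°
0.25° ≤ 2α = 66.05°  →  valid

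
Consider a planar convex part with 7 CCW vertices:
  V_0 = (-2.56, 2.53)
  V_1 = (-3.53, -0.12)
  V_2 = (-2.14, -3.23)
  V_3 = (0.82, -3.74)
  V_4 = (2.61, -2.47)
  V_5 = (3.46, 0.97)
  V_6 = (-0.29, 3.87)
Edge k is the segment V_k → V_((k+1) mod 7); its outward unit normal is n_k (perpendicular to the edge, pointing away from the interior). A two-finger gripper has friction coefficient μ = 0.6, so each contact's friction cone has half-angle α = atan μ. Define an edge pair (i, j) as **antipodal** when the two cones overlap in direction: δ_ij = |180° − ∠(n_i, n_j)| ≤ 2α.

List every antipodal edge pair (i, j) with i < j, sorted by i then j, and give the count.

α = atan 0.6 = 30.96°;  2α = 61.93°
n_0 = (-0.9391, +0.3437)
n_1 = (-0.9130, -0.4080)
n_2 = (-0.1698, -0.9855)
n_3 = (+0.5786, -0.8156)
n_4 = (+0.9708, -0.2399)
n_5 = (+0.6117, +0.7911)
n_6 = (-0.5083, +0.8612)
  (0,1): δ = 135.81°  ·
  (0,2): δ = 79.67°  ·
  (0,3): δ = 34.54°  ✓
  (0,4): δ = 6.23°  ✓
  (0,5): δ = 72.39°  ·
  (0,6): δ = 140.66°  ·
  (1,2): δ = 123.86°  ·
  (1,3): δ = 78.73°  ·
  (1,4): δ = 37.96°  ✓
  (1,5): δ = 28.20°  ✓
  (1,6): δ = 96.47°  ·
  (2,3): δ = 134.87°  ·
  (2,4): δ = 94.10°  ·
  (2,5): δ = 27.94°  ✓
  (2,6): δ = 40.33°  ✓
  (3,4): δ = 139.23°  ·
  (3,5): δ = 73.07°  ·
  (3,6): δ = 4.80°  ✓
  (4,5): δ = 113.84°  ·
  (4,6): δ = 45.57°  ✓
  (5,6): δ = 111.73°  ·
antipodal pairs: 8

count = 8; pairs: (0,3), (0,4), (1,4), (1,5), (2,5), (2,6), (3,6), (4,6)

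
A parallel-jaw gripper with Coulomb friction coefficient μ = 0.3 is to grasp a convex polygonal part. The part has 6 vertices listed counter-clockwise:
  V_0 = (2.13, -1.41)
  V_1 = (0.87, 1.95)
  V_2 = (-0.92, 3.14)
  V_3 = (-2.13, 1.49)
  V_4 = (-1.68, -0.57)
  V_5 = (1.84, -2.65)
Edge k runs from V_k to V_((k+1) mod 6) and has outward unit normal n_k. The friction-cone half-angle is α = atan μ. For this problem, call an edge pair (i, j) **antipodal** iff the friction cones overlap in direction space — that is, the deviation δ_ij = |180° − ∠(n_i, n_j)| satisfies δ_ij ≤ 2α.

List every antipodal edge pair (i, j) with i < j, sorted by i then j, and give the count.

α = atan 0.3 = 16.70°;  2α = 33.40°
n_0 = (+0.9363, +0.3511)
n_1 = (+0.5536, +0.8328)
n_2 = (-0.8064, +0.5914)
n_3 = (-0.9770, -0.2134)
n_4 = (-0.5087, -0.8609)
n_5 = (+0.9737, -0.2277)
  (0,1): δ = 144.17°  ·
  (0,2): δ = 56.81°  ·
  (0,3): δ = 8.23°  ✓
  (0,4): δ = 38.86°  ·
  (0,5): δ = 146.28°  ·
  (1,2): δ = 92.64°  ·
  (1,3): δ = 44.06°  ·
  (1,4): δ = 3.04°  ✓
  (1,5): δ = 110.45°  ·
  (2,3): δ = 131.42°  ·
  (2,4): δ = 84.33°  ·
  (2,5): δ = 23.09°  ✓
  (3,4): δ = 132.90°  ·
  (3,5): δ = 25.49°  ✓
  (4,5): δ = 72.58°  ·
antipodal pairs: 4

count = 4; pairs: (0,3), (1,4), (2,5), (3,5)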